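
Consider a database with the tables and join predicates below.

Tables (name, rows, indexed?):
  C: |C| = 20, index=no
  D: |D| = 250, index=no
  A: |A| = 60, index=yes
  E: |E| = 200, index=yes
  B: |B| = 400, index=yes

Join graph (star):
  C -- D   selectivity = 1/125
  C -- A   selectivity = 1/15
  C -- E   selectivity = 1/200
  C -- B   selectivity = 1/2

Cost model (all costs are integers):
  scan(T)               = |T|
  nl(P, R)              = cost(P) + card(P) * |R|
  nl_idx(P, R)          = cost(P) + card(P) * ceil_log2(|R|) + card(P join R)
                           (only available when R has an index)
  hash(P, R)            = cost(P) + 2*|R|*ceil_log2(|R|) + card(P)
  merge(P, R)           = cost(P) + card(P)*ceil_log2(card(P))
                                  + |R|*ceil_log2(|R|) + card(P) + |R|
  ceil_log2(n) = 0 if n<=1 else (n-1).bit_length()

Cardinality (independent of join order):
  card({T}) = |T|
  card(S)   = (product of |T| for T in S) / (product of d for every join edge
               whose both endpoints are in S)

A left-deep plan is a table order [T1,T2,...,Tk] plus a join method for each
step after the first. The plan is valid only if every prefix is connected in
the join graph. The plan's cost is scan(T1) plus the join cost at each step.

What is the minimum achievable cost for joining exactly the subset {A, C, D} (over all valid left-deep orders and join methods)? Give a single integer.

Selinger DP over subsets of {A,C,D}:
  {C}: scan cost=20, card=20
  {D}: scan cost=250, card=250
  {A}: scan cost=60, card=60
  {CD}: card=40; try (C,hash)→700, (D,merge)→2390, (C,merge)→2620, (D,hash)→4040, (D,nl)→5020, (C,nl)→5250; best=700 via (C,hash)
  {AC}: card=80; try (A,nl_idx)→220, (C,hash)→320, (A,merge)→560, (C,merge)→600, (A,hash)→760, (A,nl)→1220 …(+1); best=220 via (A,nl_idx)
  {ACD}: card=160; try (A,nl_idx)→1100, (A,merge)→1400, (A,hash)→1460, (A,nl)→3100, (D,merge)→3110, (D,hash)→4300 …(+1); best=1100 via (A,nl_idx)

1100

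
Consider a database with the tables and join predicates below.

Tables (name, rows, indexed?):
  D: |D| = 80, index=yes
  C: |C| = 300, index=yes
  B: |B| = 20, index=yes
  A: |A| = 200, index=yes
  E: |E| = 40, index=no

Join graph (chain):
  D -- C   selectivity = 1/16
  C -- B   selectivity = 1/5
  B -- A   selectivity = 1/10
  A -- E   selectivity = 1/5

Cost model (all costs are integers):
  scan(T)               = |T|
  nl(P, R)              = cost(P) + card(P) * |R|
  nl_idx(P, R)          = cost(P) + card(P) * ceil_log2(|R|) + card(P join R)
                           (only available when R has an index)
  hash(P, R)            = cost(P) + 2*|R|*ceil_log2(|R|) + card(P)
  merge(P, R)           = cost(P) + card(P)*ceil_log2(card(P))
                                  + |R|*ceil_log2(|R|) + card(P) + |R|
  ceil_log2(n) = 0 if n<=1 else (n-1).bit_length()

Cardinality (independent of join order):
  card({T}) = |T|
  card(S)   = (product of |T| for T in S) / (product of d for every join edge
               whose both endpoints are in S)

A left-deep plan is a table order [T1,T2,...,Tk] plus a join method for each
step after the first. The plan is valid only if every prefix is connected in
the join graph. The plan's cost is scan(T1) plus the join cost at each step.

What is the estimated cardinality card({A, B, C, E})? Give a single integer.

Tables in S: A(200), B(20), C(300), E(40)
Edges inside S: C-B(d=5), B-A(d=10), A-E(d=5)
numerator = 200 * 20 * 300 * 40 = 48000000
denominator = 5 * 10 * 5 = 250
card(S) = 48000000 / 250 = 192000

192000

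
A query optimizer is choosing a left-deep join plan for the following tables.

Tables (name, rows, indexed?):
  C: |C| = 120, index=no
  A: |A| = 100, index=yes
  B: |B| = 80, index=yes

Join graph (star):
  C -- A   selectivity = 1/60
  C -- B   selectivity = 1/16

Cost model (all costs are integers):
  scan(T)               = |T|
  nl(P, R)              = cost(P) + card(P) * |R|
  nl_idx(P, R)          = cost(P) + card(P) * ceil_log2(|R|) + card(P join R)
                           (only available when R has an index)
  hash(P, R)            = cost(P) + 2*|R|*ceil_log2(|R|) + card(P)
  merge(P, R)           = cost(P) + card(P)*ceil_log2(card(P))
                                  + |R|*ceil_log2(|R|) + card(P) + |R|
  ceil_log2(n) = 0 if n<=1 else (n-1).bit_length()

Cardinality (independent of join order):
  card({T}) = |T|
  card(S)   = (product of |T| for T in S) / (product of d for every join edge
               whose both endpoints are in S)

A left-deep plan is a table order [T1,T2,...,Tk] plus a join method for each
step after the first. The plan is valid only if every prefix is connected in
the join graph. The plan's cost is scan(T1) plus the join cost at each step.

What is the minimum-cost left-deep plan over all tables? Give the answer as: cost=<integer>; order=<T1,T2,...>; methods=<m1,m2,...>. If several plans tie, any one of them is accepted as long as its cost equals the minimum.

Selinger DP (subsets sized 1..n):
  {C}: scan cost=120, card=120
  {A}: scan cost=100, card=100
  {B}: scan cost=80, card=80
  {AC}: card=200; try (A,nl_idx)→1160, (A,hash)→1640, (C,merge)→1860, (C,hash)→1880, (A,merge)→1880, (C,nl)→12100 …(+1); best=1160 via (A,nl_idx)
  {BC}: card=600; try (B,hash)→1360, (B,nl_idx)→1560, (C,merge)→1680, (B,merge)→1720, (C,hash)→1840, (C,nl)→9680 …(+1); best=1360 via (B,hash)
  {ABC}: card=1000; try (B,hash)→2480, (A,hash)→3360, (B,nl_idx)→3560, (B,merge)→3600, (A,nl_idx)→6560, (A,merge)→8760 …(+2); best=2480 via (B,hash)

cost=2480; order=C,A,B; methods=nl_idx,hash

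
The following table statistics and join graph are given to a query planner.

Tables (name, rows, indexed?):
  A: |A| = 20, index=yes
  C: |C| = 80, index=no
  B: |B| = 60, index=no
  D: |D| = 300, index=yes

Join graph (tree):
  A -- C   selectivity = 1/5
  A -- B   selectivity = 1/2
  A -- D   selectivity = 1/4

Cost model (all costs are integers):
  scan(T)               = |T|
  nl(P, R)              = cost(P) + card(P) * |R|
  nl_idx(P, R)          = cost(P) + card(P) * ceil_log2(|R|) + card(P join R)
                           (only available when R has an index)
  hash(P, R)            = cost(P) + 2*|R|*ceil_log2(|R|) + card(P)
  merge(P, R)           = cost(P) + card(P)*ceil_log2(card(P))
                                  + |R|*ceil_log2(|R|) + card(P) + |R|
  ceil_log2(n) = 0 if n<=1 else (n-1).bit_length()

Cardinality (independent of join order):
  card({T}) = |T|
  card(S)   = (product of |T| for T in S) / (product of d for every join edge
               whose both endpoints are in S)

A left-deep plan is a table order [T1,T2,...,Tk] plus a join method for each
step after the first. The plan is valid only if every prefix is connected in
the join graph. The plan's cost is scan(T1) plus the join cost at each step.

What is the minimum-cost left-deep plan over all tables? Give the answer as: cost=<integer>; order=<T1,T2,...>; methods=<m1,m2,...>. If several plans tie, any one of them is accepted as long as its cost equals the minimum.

cost=16400; order=C,A,B,D; methods=hash,hash,hash

Selinger DP (subsets sized 1..n):
  {A}: scan cost=20, card=20
  {C}: scan cost=80, card=80
  {B}: scan cost=60, card=60
  {D}: scan cost=300, card=300
  {AC}: card=320; try (A,hash)→360, (C,merge)→780, (A,nl_idx)→800, (A,merge)→840, (C,hash)→1160, (C,nl)→1620 …(+1); best=360 via (A,hash)
  {AB}: card=600; try (A,hash)→320, (B,merge)→560, (A,merge)→600, (B,hash)→760, (A,nl_idx)→960, (B,nl)→1220 …(+1); best=320 via (A,hash)
  {AD}: card=1500; try (A,hash)→800, (D,nl_idx)→1700, (D,merge)→3140, (A,nl_idx)→3300, (A,merge)→3420, (D,hash)→5440 …(+2); best=800 via (A,hash)
  {ABC}: card=9600; try (B,hash)→1400, (C,hash)→2040, (B,merge)→3980, (C,merge)→7560, (B,nl)→19560, (C,nl)→48320; best=1400 via (B,hash)
  {ACD}: card=24000; try (C,hash)→3420, (D,hash)→6080, (D,merge)→6560, (C,merge)→19440, (D,nl_idx)→27240, (D,nl)→96360 …(+1); best=3420 via (C,hash)
  {ABD}: card=45000; try (B,hash)→3020, (D,hash)→6320, (D,merge)→9920, (B,merge)→19220, (D,nl_idx)→50720, (B,nl)→90800 …(+1); best=3020 via (B,hash)
  {ABCD}: card=720000; try (D,hash)→16400, (B,hash)→28140, (C,hash)→49140, (D,merge)→148400, (B,merge)→387840, (C,merge)→768660 …(+4); best=16400 via (D,hash)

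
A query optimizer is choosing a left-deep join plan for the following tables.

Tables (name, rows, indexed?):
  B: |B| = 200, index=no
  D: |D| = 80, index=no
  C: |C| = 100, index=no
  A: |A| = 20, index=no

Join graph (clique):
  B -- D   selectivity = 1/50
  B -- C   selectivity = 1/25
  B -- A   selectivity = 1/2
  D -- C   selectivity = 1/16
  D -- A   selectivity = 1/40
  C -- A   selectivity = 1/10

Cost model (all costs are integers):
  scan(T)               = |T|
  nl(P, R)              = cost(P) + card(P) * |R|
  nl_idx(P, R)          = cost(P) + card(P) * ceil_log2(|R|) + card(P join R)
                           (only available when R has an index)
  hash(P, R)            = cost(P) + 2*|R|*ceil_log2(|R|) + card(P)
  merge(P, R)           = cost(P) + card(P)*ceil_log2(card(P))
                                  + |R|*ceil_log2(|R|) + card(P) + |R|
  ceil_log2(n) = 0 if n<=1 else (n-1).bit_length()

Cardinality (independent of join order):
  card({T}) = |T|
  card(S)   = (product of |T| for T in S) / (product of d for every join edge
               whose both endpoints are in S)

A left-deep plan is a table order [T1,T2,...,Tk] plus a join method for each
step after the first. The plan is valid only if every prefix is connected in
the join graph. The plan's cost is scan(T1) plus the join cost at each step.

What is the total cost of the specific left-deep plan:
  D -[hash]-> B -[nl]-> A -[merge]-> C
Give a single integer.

step 1: scan D: cost=80, card=80
step 2: join B via hash
    card(P join B) = 80*200/(50) = 320
    cost = 80 + 2*200*8 + 80 = 3360
step 3: join A via nl
    card(P join A) = 320*20/(2*40) = 80
    cost = 3360 + 320*20 = 9760
step 4: join C via merge
    card(P join C) = 80*100/(25*16*10) = 2
    cost = 9760 + 80*7 + 100*7 + 80 + 100 = 11200

11200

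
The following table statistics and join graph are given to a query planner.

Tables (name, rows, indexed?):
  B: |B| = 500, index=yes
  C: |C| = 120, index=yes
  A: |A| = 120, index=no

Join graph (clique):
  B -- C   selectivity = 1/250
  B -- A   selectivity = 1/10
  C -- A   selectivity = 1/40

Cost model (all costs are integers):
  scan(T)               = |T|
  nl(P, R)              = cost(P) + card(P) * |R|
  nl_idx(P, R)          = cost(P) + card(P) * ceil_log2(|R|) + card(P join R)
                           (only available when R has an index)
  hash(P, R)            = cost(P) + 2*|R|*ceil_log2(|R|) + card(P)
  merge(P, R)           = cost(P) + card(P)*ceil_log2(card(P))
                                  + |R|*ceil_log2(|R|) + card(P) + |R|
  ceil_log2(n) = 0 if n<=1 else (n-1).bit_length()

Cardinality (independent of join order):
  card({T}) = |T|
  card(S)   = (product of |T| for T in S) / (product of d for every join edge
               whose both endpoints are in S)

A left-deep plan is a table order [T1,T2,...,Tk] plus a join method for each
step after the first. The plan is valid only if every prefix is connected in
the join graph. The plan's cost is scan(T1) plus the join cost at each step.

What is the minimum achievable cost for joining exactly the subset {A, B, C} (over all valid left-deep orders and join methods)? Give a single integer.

3360

Selinger DP over subsets of {A,B,C}:
  {B}: scan cost=500, card=500
  {C}: scan cost=120, card=120
  {A}: scan cost=120, card=120
  {BC}: card=240; try (B,nl_idx)→1440, (C,hash)→2680, (C,nl_idx)→4240, (B,merge)→6080, (C,merge)→6460, (B,hash)→9240 …(+2); best=1440 via (B,nl_idx)
  {AB}: card=6000; try (A,hash)→2680, (B,merge)→6080, (A,merge)→6460, (B,nl_idx)→7200, (B,hash)→9240, (B,nl)→60120 …(+1); best=2680 via (A,hash)
  {AC}: card=360; try (C,nl_idx)→1320, (C,hash)→1920, (A,hash)→1920, (C,merge)→2040, (A,merge)→2040, (C,nl)→14520 …(+1); best=1320 via (C,nl_idx)
  {ABC}: card=72; try (A,hash)→3360, (A,merge)→4560, (B,nl_idx)→4632, (B,merge)→9920, (C,hash)→10360, (B,hash)→10680 …(+5); best=3360 via (A,hash)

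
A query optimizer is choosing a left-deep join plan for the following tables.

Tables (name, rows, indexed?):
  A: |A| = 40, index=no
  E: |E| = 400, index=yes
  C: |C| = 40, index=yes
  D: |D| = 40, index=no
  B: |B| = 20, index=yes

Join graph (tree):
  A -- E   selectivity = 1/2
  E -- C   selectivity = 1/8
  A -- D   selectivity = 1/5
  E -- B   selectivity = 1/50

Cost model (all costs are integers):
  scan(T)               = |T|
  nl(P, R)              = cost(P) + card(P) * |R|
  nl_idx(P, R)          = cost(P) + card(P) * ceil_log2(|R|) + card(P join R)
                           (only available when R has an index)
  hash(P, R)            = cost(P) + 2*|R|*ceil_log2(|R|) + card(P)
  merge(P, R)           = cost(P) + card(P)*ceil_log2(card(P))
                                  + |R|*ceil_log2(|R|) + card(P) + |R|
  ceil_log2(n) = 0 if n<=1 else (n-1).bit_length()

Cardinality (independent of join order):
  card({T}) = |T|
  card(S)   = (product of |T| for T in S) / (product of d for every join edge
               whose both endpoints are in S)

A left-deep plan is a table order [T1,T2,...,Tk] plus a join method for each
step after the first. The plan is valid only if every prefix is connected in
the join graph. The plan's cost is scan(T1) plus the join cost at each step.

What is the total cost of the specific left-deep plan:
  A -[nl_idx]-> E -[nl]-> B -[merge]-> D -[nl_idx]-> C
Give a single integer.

491880

step 1: scan A: cost=40, card=40
step 2: join E via nl_idx
    card(P join E) = 40*400/(2) = 8000
    cost = 40 + 40*9 + 8000 = 8400
step 3: join B via nl
    card(P join B) = 8000*20/(50) = 3200
    cost = 8400 + 8000*20 = 168400
step 4: join D via merge
    card(P join D) = 3200*40/(5) = 25600
    cost = 168400 + 3200*12 + 40*6 + 3200 + 40 = 210280
step 5: join C via nl_idx
    card(P join C) = 25600*40/(8) = 128000
    cost = 210280 + 25600*6 + 128000 = 491880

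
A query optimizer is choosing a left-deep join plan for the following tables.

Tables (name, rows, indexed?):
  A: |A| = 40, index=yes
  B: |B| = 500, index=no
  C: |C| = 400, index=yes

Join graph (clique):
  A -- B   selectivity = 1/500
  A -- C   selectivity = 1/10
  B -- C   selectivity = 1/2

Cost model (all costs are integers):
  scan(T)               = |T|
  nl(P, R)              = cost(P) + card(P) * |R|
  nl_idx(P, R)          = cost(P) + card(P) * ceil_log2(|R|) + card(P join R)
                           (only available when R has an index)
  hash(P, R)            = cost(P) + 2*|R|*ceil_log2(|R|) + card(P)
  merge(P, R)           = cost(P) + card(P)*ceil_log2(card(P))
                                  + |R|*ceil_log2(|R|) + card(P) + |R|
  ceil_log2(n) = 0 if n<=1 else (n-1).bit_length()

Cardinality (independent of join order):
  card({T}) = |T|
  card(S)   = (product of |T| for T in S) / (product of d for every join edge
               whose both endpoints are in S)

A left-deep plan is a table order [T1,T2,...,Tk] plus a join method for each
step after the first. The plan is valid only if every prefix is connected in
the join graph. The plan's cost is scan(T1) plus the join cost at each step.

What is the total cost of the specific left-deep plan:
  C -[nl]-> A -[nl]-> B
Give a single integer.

step 1: scan C: cost=400, card=400
step 2: join A via nl
    card(P join A) = 400*40/(10) = 1600
    cost = 400 + 400*40 = 16400
step 3: join B via nl
    card(P join B) = 1600*500/(500*2) = 800
    cost = 16400 + 1600*500 = 816400

816400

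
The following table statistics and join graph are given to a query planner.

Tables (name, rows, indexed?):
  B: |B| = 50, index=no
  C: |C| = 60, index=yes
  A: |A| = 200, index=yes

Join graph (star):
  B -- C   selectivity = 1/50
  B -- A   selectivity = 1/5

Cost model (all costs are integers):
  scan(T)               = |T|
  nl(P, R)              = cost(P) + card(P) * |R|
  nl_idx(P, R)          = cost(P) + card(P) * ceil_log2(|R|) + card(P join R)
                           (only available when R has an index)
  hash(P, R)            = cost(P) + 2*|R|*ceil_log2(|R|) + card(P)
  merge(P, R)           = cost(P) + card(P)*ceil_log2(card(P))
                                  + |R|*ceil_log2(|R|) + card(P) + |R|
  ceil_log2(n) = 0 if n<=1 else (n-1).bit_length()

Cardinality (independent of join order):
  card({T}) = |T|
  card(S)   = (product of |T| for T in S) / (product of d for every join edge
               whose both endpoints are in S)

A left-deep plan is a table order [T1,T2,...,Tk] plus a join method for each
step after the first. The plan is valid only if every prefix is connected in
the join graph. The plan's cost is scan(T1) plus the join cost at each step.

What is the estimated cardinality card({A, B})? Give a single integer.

2000

Tables in S: A(200), B(50)
Edges inside S: B-A(d=5)
numerator = 200 * 50 = 10000
denominator = 5 = 5
card(S) = 10000 / 5 = 2000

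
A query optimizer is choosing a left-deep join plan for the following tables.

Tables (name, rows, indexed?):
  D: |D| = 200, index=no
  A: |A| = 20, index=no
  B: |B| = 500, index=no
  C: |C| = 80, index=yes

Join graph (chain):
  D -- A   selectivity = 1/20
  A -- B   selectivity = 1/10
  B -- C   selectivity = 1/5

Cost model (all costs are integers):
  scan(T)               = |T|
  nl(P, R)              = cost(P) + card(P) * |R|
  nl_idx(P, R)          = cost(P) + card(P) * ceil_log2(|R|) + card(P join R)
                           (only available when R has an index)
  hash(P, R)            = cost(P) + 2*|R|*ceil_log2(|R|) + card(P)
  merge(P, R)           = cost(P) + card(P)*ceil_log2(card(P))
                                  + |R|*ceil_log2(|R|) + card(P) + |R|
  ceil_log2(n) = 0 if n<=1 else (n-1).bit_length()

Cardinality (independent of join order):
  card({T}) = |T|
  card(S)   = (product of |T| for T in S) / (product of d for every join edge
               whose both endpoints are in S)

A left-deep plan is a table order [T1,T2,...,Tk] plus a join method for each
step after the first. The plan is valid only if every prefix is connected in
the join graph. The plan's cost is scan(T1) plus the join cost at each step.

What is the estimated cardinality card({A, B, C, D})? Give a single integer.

160000

Tables in S: A(20), B(500), C(80), D(200)
Edges inside S: D-A(d=20), A-B(d=10), B-C(d=5)
numerator = 20 * 500 * 80 * 200 = 160000000
denominator = 20 * 10 * 5 = 1000
card(S) = 160000000 / 1000 = 160000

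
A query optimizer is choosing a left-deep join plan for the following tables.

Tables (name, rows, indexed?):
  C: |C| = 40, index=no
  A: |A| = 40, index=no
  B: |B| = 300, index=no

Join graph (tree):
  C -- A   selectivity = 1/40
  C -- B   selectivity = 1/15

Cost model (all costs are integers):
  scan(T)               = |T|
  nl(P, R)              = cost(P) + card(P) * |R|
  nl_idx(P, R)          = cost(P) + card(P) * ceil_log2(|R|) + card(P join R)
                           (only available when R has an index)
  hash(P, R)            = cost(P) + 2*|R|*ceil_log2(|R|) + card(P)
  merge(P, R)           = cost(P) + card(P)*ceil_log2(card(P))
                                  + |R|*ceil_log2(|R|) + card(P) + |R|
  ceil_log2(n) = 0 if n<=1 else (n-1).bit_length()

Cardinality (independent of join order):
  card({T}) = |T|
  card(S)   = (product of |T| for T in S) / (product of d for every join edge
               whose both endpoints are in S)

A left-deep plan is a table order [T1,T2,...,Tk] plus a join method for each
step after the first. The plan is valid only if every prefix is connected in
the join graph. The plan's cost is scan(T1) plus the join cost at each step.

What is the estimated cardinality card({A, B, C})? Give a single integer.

800

Tables in S: A(40), B(300), C(40)
Edges inside S: C-A(d=40), C-B(d=15)
numerator = 40 * 300 * 40 = 480000
denominator = 40 * 15 = 600
card(S) = 480000 / 600 = 800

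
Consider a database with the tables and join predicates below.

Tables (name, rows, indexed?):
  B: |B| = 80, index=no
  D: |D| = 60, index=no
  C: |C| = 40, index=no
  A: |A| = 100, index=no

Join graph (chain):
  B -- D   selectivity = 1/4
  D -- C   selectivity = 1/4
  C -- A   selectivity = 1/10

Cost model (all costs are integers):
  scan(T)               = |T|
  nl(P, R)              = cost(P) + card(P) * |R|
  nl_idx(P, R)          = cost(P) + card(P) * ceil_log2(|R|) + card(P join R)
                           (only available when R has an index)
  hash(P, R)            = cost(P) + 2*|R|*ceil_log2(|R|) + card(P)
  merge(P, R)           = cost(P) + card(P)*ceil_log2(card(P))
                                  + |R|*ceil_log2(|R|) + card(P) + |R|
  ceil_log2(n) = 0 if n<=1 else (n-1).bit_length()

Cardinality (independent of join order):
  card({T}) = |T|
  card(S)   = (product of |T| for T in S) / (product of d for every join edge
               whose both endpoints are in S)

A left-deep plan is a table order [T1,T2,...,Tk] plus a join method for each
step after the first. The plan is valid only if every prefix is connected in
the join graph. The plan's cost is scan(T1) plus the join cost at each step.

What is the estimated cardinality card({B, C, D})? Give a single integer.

Tables in S: B(80), C(40), D(60)
Edges inside S: B-D(d=4), D-C(d=4)
numerator = 80 * 40 * 60 = 192000
denominator = 4 * 4 = 16
card(S) = 192000 / 16 = 12000

12000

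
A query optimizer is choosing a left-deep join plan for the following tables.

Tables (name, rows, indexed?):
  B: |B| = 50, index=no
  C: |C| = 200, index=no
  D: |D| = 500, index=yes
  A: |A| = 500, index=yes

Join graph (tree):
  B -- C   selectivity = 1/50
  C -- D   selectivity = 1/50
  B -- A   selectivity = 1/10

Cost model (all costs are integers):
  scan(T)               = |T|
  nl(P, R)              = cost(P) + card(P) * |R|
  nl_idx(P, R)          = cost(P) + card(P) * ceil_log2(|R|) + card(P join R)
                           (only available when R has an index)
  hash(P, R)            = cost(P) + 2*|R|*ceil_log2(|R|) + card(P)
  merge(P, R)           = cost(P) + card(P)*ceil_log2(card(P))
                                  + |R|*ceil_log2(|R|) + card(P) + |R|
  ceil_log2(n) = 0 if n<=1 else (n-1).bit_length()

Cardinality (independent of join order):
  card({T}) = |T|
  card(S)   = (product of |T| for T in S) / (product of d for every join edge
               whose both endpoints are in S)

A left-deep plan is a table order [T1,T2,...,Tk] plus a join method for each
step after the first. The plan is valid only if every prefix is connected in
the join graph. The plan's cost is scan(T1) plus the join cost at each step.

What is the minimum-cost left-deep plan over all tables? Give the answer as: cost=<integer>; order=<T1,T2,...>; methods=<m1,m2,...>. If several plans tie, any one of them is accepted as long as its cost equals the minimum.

Selinger DP (subsets sized 1..n):
  {B}: scan cost=50, card=50
  {C}: scan cost=200, card=200
  {D}: scan cost=500, card=500
  {A}: scan cost=500, card=500
  {BC}: card=200; try (B,hash)→1000, (C,merge)→2200, (B,merge)→2350, (C,hash)→3300, (C,nl)→10050, (B,nl)→10200; best=1000 via (B,hash)
  {AB}: card=2500; try (B,hash)→1600, (A,nl_idx)→3000, (A,merge)→5400, (B,merge)→5850, (A,hash)→9100, (A,nl)→25050 …(+1); best=1600 via (B,hash)
  {CD}: card=2000; try (D,nl_idx)→4000, (C,hash)→4200, (D,merge)→7000, (C,merge)→7300, (D,hash)→9400, (D,nl)→100200 …(+1); best=4000 via (D,nl_idx)
  {BCD}: card=2000; try (D,nl_idx)→4800, (B,hash)→6600, (D,merge)→7800, (D,hash)→10200, (B,merge)→28350, (D,nl)→101000 …(+1); best=4800 via (D,nl_idx)
  {ABC}: card=10000; try (C,hash)→7300, (A,merge)→7800, (A,hash)→10200, (A,nl_idx)→12800, (C,merge)→35900, (A,nl)→101000 …(+1); best=7300 via (C,hash)
  {ABCD}: card=100000; try (A,hash)→15800, (D,hash)→26300, (A,merge)→33800, (A,nl_idx)→122800, (D,merge)→162300, (D,nl_idx)→197300 …(+2); best=15800 via (A,hash)

cost=15800; order=C,B,D,A; methods=hash,nl_idx,hash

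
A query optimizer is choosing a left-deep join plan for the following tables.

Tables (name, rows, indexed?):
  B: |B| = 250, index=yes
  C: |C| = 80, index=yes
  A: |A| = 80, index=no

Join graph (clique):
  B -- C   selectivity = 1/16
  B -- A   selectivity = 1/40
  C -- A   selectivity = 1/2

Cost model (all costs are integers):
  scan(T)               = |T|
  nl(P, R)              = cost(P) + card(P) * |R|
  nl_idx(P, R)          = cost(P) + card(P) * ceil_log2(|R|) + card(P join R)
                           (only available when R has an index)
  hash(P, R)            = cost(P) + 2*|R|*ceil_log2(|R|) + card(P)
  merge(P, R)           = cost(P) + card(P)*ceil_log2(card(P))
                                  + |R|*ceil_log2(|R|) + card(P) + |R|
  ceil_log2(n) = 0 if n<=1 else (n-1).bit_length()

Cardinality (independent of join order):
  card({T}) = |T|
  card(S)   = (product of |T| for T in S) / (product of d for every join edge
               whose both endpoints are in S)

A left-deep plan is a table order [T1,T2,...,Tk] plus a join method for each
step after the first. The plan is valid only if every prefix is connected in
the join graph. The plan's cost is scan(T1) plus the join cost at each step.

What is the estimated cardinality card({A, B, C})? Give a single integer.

1250

Tables in S: A(80), B(250), C(80)
Edges inside S: B-C(d=16), B-A(d=40), C-A(d=2)
numerator = 80 * 250 * 80 = 1600000
denominator = 16 * 40 * 2 = 1280
card(S) = 1600000 / 1280 = 1250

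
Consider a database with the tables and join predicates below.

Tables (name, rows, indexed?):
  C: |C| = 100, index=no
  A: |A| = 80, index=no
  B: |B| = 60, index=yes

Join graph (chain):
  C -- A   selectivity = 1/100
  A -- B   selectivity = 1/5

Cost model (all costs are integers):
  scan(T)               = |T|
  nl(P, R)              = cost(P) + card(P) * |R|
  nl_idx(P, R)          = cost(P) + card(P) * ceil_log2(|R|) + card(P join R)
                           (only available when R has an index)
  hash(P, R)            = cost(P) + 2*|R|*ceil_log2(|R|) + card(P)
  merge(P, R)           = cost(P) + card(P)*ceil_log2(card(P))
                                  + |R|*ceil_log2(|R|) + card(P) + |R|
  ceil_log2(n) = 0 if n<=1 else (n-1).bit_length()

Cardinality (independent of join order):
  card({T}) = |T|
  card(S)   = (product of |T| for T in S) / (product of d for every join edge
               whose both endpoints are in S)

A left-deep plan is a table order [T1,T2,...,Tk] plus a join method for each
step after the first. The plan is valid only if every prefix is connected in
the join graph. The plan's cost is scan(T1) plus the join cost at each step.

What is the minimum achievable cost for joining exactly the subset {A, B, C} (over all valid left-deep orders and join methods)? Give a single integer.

2120

Selinger DP over subsets of {A,B,C}:
  {C}: scan cost=100, card=100
  {A}: scan cost=80, card=80
  {B}: scan cost=60, card=60
  {AC}: card=80; try (A,hash)→1320, (C,merge)→1520, (A,merge)→1540, (C,hash)→1560, (C,nl)→8080, (A,nl)→8100; best=1320 via (A,hash)
  {AB}: card=960; try (B,hash)→880, (A,merge)→1120, (B,merge)→1140, (A,hash)→1240, (B,nl_idx)→1520, (A,nl)→4860 …(+1); best=880 via (B,hash)
  {ABC}: card=960; try (B,hash)→2120, (B,merge)→2380, (B,nl_idx)→2760, (C,hash)→3240, (B,nl)→6120, (C,merge)→12240 …(+1); best=2120 via (B,hash)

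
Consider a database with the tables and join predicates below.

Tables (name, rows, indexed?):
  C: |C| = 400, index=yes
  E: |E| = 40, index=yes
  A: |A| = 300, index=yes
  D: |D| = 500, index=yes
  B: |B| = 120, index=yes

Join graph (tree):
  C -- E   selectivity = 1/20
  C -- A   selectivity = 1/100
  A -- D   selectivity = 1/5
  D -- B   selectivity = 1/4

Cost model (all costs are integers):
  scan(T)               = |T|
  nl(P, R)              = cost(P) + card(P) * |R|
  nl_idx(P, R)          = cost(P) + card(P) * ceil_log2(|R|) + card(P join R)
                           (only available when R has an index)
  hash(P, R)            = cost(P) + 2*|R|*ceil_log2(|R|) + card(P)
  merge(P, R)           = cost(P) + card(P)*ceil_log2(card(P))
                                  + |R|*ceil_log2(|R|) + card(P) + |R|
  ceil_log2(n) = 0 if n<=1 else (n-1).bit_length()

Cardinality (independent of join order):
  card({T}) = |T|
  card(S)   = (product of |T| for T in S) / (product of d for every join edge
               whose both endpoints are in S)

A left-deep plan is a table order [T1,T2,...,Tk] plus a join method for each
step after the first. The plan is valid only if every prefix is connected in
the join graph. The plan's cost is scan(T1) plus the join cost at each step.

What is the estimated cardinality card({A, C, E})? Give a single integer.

Tables in S: A(300), C(400), E(40)
Edges inside S: C-E(d=20), C-A(d=100)
numerator = 300 * 400 * 40 = 4800000
denominator = 20 * 100 = 2000
card(S) = 4800000 / 2000 = 2400

2400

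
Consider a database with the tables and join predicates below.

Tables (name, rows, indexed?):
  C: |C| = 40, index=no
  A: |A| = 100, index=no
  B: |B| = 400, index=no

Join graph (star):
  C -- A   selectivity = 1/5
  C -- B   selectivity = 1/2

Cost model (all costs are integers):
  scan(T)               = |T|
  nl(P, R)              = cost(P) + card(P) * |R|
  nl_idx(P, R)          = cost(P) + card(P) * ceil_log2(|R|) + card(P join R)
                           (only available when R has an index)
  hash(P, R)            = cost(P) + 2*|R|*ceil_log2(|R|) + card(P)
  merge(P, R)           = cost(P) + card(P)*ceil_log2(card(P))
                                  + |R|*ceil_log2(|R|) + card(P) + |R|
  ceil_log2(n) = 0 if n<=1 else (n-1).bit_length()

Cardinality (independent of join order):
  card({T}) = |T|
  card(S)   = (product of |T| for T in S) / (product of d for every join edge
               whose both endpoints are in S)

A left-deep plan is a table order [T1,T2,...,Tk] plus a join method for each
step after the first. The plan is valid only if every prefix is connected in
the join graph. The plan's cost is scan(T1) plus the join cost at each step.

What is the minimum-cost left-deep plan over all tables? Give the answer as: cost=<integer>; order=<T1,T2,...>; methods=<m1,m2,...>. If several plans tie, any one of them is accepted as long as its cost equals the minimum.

cost=8680; order=A,C,B; methods=hash,hash

Selinger DP (subsets sized 1..n):
  {C}: scan cost=40, card=40
  {A}: scan cost=100, card=100
  {B}: scan cost=400, card=400
  {AC}: card=800; try (C,hash)→680, (A,merge)→1120, (C,merge)→1180, (A,hash)→1480, (A,nl)→4040, (C,nl)→4100; best=680 via (C,hash)
  {BC}: card=8000; try (C,hash)→1280, (B,merge)→4320, (C,merge)→4680, (B,hash)→7280, (B,nl)→16040, (C,nl)→16400; best=1280 via (C,hash)
  {ABC}: card=160000; try (B,hash)→8680, (A,hash)→10680, (B,merge)→13480, (A,merge)→114080, (B,nl)→320680, (A,nl)→801280; best=8680 via (B,hash)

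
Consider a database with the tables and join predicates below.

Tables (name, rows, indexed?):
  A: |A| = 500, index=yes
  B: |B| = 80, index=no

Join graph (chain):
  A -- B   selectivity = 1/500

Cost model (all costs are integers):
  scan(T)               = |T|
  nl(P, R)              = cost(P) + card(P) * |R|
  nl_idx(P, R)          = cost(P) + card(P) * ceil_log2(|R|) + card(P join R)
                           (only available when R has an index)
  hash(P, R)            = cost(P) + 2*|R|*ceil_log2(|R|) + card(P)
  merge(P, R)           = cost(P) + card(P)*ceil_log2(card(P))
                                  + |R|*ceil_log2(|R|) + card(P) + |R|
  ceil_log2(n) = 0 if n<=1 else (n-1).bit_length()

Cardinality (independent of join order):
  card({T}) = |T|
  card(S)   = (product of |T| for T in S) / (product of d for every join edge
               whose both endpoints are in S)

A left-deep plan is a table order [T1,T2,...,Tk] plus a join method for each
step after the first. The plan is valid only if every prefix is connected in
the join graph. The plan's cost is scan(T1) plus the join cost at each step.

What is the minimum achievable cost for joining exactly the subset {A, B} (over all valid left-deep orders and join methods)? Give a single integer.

880

Selinger DP over subsets of {A,B}:
  {A}: scan cost=500, card=500
  {B}: scan cost=80, card=80
  {AB}: card=80; try (A,nl_idx)→880, (B,hash)→2120, (A,merge)→5720, (B,merge)→6140, (A,hash)→9160, (A,nl)→40080 …(+1); best=880 via (A,nl_idx)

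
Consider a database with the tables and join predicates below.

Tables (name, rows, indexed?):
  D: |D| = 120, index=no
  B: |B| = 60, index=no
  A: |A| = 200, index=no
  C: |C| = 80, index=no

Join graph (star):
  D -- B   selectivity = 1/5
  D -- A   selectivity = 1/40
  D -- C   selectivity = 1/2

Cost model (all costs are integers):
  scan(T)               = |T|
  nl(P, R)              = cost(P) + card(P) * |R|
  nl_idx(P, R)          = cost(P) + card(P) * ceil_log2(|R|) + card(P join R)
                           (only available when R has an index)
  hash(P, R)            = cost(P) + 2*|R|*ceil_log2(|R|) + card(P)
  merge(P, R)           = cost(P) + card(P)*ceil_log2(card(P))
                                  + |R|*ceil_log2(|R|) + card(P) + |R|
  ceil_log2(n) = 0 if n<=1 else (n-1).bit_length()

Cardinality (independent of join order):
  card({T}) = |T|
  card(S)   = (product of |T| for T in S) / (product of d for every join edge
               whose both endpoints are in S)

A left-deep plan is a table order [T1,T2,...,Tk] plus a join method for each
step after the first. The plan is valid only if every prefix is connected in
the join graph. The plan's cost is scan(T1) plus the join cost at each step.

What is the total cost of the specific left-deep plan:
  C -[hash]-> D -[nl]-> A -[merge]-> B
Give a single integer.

1346260

step 1: scan C: cost=80, card=80
step 2: join D via hash
    card(P join D) = 80*120/(2) = 4800
    cost = 80 + 2*120*7 + 80 = 1840
step 3: join A via nl
    card(P join A) = 4800*200/(40) = 24000
    cost = 1840 + 4800*200 = 961840
step 4: join B via merge
    card(P join B) = 24000*60/(5) = 288000
    cost = 961840 + 24000*15 + 60*6 + 24000 + 60 = 1346260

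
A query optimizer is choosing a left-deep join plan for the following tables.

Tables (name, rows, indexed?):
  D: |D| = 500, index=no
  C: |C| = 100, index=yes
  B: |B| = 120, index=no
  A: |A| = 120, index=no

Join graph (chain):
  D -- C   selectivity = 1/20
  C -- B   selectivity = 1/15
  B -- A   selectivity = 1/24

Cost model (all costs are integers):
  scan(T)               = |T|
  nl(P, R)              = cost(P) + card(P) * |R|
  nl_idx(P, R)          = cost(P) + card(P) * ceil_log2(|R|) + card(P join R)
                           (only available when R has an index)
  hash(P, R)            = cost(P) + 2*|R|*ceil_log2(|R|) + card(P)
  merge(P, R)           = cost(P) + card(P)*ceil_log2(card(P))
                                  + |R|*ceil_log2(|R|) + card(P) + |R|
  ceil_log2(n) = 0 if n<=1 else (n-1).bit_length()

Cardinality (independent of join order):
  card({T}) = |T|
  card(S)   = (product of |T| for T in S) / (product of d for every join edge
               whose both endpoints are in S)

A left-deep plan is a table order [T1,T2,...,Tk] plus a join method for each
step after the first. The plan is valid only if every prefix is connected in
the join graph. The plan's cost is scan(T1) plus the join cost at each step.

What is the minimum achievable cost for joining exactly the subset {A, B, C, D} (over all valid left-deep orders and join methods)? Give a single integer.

16920

Selinger DP over subsets of {A,B,C,D}:
  {D}: scan cost=500, card=500
  {C}: scan cost=100, card=100
  {B}: scan cost=120, card=120
  {A}: scan cost=120, card=120
  {CD}: card=2500; try (C,hash)→2400, (D,merge)→5900, (C,merge)→6300, (C,nl_idx)→6500, (D,hash)→9200, (D,nl)→50100 …(+1); best=2400 via (C,hash)
  {BC}: card=800; try (C,hash)→1640, (C,nl_idx)→1760, (B,merge)→1860, (C,merge)→1880, (B,hash)→1880, (B,nl)→12100 …(+1); best=1640 via (C,hash)
  {AB}: card=600; try (B,hash)→1920, (A,hash)→1920, (B,merge)→2040, (A,merge)→2040, (B,nl)→14520, (A,nl)→14520; best=1920 via (B,hash)
  {BCD}: card=20000; try (B,hash)→6580, (D,hash)→11440, (D,merge)→15440, (B,merge)→35860, (B,nl)→302400, (D,nl)→401640; best=6580 via (B,hash)
  {ABC}: card=4000; try (C,hash)→3920, (A,hash)→4120, (C,merge)→9320, (C,nl_idx)→10120, (A,merge)→11400, (C,nl)→61920 …(+1); best=3920 via (C,hash)
  {ABCD}: card=100000; try (D,hash)→16920, (A,hash)→28260, (D,merge)→60920, (A,merge)→327540, (D,nl)→2003920, (A,nl)→2406580; best=16920 via (D,hash)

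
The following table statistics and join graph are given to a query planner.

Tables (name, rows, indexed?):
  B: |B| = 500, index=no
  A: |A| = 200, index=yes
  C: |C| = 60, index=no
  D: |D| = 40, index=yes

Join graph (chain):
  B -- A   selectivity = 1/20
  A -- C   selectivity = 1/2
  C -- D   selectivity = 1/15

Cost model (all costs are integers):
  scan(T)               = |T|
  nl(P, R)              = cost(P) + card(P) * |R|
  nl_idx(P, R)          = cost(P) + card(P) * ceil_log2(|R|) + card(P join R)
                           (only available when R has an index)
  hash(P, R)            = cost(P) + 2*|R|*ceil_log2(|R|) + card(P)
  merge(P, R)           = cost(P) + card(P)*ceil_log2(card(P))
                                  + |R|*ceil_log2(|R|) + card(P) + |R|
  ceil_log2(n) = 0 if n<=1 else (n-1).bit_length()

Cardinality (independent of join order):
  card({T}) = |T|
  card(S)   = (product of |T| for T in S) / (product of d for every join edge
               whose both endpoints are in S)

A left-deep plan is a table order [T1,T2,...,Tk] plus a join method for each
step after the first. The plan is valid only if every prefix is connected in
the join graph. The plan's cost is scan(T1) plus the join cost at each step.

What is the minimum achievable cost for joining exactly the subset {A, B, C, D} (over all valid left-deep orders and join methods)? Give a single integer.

28820

Selinger DP over subsets of {A,B,C,D}:
  {B}: scan cost=500, card=500
  {A}: scan cost=200, card=200
  {C}: scan cost=60, card=60
  {D}: scan cost=40, card=40
  {AB}: card=5000; try (A,hash)→4200, (B,merge)→7000, (A,merge)→7300, (B,hash)→9400, (A,nl_idx)→9500, (B,nl)→100200 …(+1); best=4200 via (A,hash)
  {AC}: card=6000; try (C,hash)→1120, (A,merge)→2280, (C,merge)→2420, (A,hash)→3320, (A,nl_idx)→6540, (A,nl)→12060 …(+1); best=1120 via (C,hash)
  {CD}: card=160; try (D,nl_idx)→580, (D,hash)→600, (C,merge)→740, (D,merge)→760, (C,hash)→800, (C,nl)→2440 …(+1); best=580 via (D,nl_idx)
  {ABC}: card=150000; try (C,hash)→9920, (B,hash)→16120, (C,merge)→74620, (B,merge)→90120, (C,nl)→304200, (B,nl)→3001120; best=9920 via (C,hash)
  {ACD}: card=16000; try (A,merge)→3820, (A,hash)→3940, (D,hash)→7600, (A,nl_idx)→17860, (A,nl)→32580, (D,nl_idx)→53120 …(+2); best=3820 via (A,merge)
  {ABCD}: card=400000; try (B,hash)→28820, (D,hash)→160400, (B,merge)→248820, (D,nl_idx)→1309920, (D,merge)→2860200, (D,nl)→6009920 …(+1); best=28820 via (B,hash)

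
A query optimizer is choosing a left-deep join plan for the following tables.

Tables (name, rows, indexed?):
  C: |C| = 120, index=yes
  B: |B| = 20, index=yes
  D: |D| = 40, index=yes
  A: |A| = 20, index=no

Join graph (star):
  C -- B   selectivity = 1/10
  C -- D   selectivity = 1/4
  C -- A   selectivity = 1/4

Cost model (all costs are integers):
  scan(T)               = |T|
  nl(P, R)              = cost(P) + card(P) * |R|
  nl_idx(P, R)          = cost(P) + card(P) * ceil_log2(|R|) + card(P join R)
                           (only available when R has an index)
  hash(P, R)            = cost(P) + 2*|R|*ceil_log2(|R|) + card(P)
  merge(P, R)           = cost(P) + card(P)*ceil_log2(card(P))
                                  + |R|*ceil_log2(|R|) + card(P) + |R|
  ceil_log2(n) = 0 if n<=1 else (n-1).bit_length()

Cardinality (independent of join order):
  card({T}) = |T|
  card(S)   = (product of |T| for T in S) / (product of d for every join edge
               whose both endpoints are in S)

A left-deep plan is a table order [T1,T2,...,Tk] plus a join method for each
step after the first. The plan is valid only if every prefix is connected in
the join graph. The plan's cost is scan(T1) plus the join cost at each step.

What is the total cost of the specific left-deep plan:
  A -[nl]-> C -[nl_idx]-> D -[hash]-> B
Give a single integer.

step 1: scan A: cost=20, card=20
step 2: join C via nl
    card(P join C) = 20*120/(4) = 600
    cost = 20 + 20*120 = 2420
step 3: join D via nl_idx
    card(P join D) = 600*40/(4) = 6000
    cost = 2420 + 600*6 + 6000 = 12020
step 4: join B via hash
    card(P join B) = 6000*20/(10) = 12000
    cost = 12020 + 2*20*5 + 6000 = 18220

18220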